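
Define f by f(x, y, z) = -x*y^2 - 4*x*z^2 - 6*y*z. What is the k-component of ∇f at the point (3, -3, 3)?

(∇f)_3 = ∂f/∂z = -8*x*z - 6*y
At (3, -3, 3): -54.

-54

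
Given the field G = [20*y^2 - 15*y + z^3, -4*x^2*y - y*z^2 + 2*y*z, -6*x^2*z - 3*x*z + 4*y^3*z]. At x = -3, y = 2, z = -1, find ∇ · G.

∂G₁/∂x = 0
∂G₂/∂y = -4*x^2 - z^2 + 2*z
∂G₃/∂z = -6*x^2 - 3*x + 4*y^3
∇·G = -10*x^2 - 3*x + 4*y^3 - z^2 + 2*z
At (-3, 2, -1): -52.

-52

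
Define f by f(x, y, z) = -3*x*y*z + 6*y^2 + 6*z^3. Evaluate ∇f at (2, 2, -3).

∂f/∂x = -3*y*z
∂f/∂y = -3*x*z + 12*y
∂f/∂z = -3*x*y + 18*z^2
∇f = (-3*y*z, -3*x*z + 12*y, -3*x*y + 18*z^2)
At (2, 2, -3): (18, 42, 150).

(18, 42, 150)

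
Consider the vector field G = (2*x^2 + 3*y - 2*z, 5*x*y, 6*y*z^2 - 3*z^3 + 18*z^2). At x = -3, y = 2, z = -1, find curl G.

(∇×G)₁ = ∂G₃/∂y − ∂G₂/∂z = 6*z^2
(∇×G)₂ = ∂G₁/∂z − ∂G₃/∂x = -2
(∇×G)₃ = ∂G₂/∂x − ∂G₁/∂y = 5*y - 3
∇×G = (6*z^2, -2, 5*y - 3)
At (-3, 2, -1): (6, -2, 7).

(6, -2, 7)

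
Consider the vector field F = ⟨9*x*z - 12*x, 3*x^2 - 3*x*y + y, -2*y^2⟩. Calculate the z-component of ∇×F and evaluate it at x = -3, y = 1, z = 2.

(∇×F)_3 = ∂F₂/∂x − ∂F₁/∂y
= 6*x - 3*y − (0)
= 6*x - 3*y
At (-3, 1, 2): -21.

-21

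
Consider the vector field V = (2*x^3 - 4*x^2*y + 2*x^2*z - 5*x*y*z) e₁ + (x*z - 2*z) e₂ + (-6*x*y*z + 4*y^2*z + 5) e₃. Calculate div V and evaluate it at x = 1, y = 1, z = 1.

∂V₁/∂x = 6*x^2 - 8*x*y + 4*x*z - 5*y*z
∂V₂/∂y = 0
∂V₃/∂z = -6*x*y + 4*y^2
∇·V = 6*x^2 - 14*x*y + 4*x*z + 4*y^2 - 5*y*z
At (1, 1, 1): -5.

-5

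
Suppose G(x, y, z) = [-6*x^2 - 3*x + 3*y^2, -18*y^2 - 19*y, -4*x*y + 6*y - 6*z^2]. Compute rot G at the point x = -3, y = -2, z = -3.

(18, -8, 12)

(∇×G)₁ = ∂G₃/∂y − ∂G₂/∂z = -4*x + 6
(∇×G)₂ = ∂G₁/∂z − ∂G₃/∂x = 4*y
(∇×G)₃ = ∂G₂/∂x − ∂G₁/∂y = -6*y
∇×G = (-4*x + 6, 4*y, -6*y)
At (-3, -2, -3): (18, -8, 12).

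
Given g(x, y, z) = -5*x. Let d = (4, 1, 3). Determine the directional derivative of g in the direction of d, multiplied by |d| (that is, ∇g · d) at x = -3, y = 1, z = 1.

-20

∂g/∂x = -5
∂g/∂y = 0
∂g/∂z = 0
∇g at (-3, 1, 1) = (-5, 0, 0)
∇g · d = (-5)(4) + (0)(1) + (0)(3) = -20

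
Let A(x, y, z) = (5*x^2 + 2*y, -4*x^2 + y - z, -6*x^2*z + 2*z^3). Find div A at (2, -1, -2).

∂A₁/∂x = 10*x
∂A₂/∂y = 1
∂A₃/∂z = -6*x^2 + 6*z^2
∇·A = -6*x^2 + 10*x + 6*z^2 + 1
At (2, -1, -2): 21.

21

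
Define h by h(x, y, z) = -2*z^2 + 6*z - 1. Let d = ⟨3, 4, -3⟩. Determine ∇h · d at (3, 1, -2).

-42

∂h/∂x = 0
∂h/∂y = 0
∂h/∂z = -4*z + 6
∇h at (3, 1, -2) = (0, 0, 14)
∇h · d = (0)(3) + (0)(4) + (14)(-3) = -42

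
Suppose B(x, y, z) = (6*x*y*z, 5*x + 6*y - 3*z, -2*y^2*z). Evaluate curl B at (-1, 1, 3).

(-9, -6, 23)

(∇×B)₁ = ∂B₃/∂y − ∂B₂/∂z = -4*y*z + 3
(∇×B)₂ = ∂B₁/∂z − ∂B₃/∂x = 6*x*y
(∇×B)₃ = ∂B₂/∂x − ∂B₁/∂y = -6*x*z + 5
∇×B = (-4*y*z + 3, 6*x*y, -6*x*z + 5)
At (-1, 1, 3): (-9, -6, 23).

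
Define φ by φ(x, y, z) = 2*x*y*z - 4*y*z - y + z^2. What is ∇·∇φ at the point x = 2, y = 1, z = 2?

∂²φ/∂x² = 0
∂²φ/∂y² = 0
∂²φ/∂z² = 2
∇²φ = 2
At (2, 1, 2): 2.

2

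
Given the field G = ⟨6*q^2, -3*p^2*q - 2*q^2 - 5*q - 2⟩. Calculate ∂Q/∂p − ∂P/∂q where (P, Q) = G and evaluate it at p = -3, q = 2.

∂G₂/∂p = -6*p*q
∂G₁/∂q = 12*q
Scalar curl = -6*p*q - 12*q
At (-3, 2): 12.

12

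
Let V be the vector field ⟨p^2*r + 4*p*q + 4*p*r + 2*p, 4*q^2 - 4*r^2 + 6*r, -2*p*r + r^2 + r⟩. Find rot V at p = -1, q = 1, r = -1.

(∇×V)₁ = ∂V₃/∂q − ∂V₂/∂r = 8*r - 6
(∇×V)₂ = ∂V₁/∂r − ∂V₃/∂p = p^2 + 4*p + 2*r
(∇×V)₃ = ∂V₂/∂p − ∂V₁/∂q = -4*p
∇×V = (8*r - 6, p^2 + 4*p + 2*r, -4*p)
At (-1, 1, -1): (-14, -5, 4).

(-14, -5, 4)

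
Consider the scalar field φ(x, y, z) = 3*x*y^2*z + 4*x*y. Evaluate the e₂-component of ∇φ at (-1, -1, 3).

14

(∇φ)_2 = ∂φ/∂y = 6*x*y*z + 4*x
At (-1, -1, 3): 14.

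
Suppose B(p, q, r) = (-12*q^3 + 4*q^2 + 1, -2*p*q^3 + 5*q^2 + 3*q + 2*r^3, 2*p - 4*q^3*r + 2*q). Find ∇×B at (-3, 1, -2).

(∇×B)₁ = ∂B₃/∂q − ∂B₂/∂r = -12*q^2*r - 6*r^2 + 2
(∇×B)₂ = ∂B₁/∂r − ∂B₃/∂p = -2
(∇×B)₃ = ∂B₂/∂p − ∂B₁/∂q = -2*q^3 + 36*q^2 - 8*q
∇×B = (-12*q^2*r - 6*r^2 + 2, -2, -2*q^3 + 36*q^2 - 8*q)
At (-3, 1, -2): (2, -2, 26).

(2, -2, 26)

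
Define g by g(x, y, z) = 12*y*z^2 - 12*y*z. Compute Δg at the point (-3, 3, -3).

∂²g/∂x² = 0
∂²g/∂y² = 0
∂²g/∂z² = 24*y
∇²g = 24*y
At (-3, 3, -3): 72.

72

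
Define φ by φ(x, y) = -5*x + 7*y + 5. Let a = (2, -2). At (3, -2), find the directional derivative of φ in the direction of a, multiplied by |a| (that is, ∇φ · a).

-24

∂φ/∂x = -5
∂φ/∂y = 7
∇φ at (3, -2) = (-5, 7)
∇φ · a = (-5)(2) + (7)(-2) = -24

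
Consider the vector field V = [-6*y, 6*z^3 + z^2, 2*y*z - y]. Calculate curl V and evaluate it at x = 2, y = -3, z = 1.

(-19, 0, 6)

(∇×V)₁ = ∂V₃/∂y − ∂V₂/∂z = -18*z^2 - 1
(∇×V)₂ = ∂V₁/∂z − ∂V₃/∂x = 0
(∇×V)₃ = ∂V₂/∂x − ∂V₁/∂y = 6
∇×V = (-18*z^2 - 1, 0, 6)
At (2, -3, 1): (-19, 0, 6).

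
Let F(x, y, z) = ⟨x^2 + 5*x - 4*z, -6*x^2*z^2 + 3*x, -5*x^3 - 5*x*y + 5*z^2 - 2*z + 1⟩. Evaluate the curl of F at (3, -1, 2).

(201, 126, -141)

(∇×F)₁ = ∂F₃/∂y − ∂F₂/∂z = 12*x^2*z - 5*x
(∇×F)₂ = ∂F₁/∂z − ∂F₃/∂x = 15*x^2 + 5*y - 4
(∇×F)₃ = ∂F₂/∂x − ∂F₁/∂y = -12*x*z^2 + 3
∇×F = (12*x^2*z - 5*x, 15*x^2 + 5*y - 4, -12*x*z^2 + 3)
At (3, -1, 2): (201, 126, -141).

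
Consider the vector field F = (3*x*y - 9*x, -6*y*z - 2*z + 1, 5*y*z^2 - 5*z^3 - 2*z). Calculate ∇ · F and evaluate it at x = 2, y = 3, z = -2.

∂F₁/∂x = 3*y - 9
∂F₂/∂y = -6*z
∂F₃/∂z = 10*y*z - 15*z^2 - 2
∇·F = 10*y*z + 3*y - 15*z^2 - 6*z - 11
At (2, 3, -2): -110.

-110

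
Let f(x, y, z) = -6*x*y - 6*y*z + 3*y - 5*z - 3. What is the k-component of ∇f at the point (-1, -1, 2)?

(∇f)_3 = ∂f/∂z = -6*y - 5
At (-1, -1, 2): 1.

1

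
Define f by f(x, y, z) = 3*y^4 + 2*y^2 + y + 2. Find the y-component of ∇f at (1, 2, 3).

105

(∇f)_2 = ∂f/∂y = 12*y^3 + 4*y + 1
At (1, 2, 3): 105.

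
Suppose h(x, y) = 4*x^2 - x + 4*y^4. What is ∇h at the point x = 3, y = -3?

(23, -432)

∂h/∂x = 8*x - 1
∂h/∂y = 16*y^3
∇h = (8*x - 1, 16*y^3)
At (3, -3): (23, -432).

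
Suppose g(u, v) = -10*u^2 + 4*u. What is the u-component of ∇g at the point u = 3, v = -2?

(∇g)_1 = ∂g/∂u = -20*u + 4
At (3, -2): -56.

-56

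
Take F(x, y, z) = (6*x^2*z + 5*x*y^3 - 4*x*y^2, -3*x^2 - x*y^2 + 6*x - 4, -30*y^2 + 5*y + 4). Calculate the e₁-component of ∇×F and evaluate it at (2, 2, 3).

(∇×F)_1 = ∂F₃/∂y − ∂F₂/∂z
= -60*y + 5 − (0)
= -60*y + 5
At (2, 2, 3): -115.

-115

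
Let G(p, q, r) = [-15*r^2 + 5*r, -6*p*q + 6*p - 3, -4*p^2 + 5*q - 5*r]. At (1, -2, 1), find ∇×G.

(5, -17, 18)

(∇×G)₁ = ∂G₃/∂q − ∂G₂/∂r = 5
(∇×G)₂ = ∂G₁/∂r − ∂G₃/∂p = 8*p - 30*r + 5
(∇×G)₃ = ∂G₂/∂p − ∂G₁/∂q = -6*q + 6
∇×G = (5, 8*p - 30*r + 5, -6*q + 6)
At (1, -2, 1): (5, -17, 18).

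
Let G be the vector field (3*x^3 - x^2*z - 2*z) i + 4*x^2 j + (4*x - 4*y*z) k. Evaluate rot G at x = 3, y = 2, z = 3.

(-12, -15, 24)

(∇×G)₁ = ∂G₃/∂y − ∂G₂/∂z = -4*z
(∇×G)₂ = ∂G₁/∂z − ∂G₃/∂x = -x^2 - 6
(∇×G)₃ = ∂G₂/∂x − ∂G₁/∂y = 8*x
∇×G = (-4*z, -x^2 - 6, 8*x)
At (3, 2, 3): (-12, -15, 24).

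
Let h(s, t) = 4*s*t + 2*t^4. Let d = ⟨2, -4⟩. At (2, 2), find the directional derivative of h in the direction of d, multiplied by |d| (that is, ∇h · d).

∂h/∂s = 4*t
∂h/∂t = 4*s + 8*t^3
∇h at (2, 2) = (8, 72)
∇h · d = (8)(2) + (72)(-4) = -272

-272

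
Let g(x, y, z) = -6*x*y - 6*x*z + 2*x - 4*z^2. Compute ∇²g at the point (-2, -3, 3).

-8

∂²g/∂x² = 0
∂²g/∂y² = 0
∂²g/∂z² = -8
∇²g = -8
At (-2, -3, 3): -8.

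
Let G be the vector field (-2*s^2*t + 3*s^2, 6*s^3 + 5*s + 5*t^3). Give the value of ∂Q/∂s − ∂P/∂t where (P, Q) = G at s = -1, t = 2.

25

∂G₂/∂s = 18*s^2 + 5
∂G₁/∂t = -2*s^2
Scalar curl = 20*s^2 + 5
At (-1, 2): 25.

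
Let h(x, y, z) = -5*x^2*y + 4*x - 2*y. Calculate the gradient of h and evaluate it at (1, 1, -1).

∂h/∂x = -10*x*y + 4
∂h/∂y = -5*x^2 - 2
∂h/∂z = 0
∇h = (-10*x*y + 4, -5*x^2 - 2, 0)
At (1, 1, -1): (-6, -7, 0).

(-6, -7, 0)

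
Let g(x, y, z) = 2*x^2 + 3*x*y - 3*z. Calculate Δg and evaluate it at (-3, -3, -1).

∂²g/∂x² = 4
∂²g/∂y² = 0
∂²g/∂z² = 0
∇²g = 4
At (-3, -3, -1): 4.

4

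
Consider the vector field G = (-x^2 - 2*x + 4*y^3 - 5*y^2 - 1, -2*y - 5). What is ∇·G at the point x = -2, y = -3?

0

∂G₁/∂x = -2*x - 2
∂G₂/∂y = -2
∇·G = -2*x - 4
At (-2, -3): 0.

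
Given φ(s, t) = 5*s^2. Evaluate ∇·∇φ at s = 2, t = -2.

10

∂²φ/∂s² = 10
∂²φ/∂t² = 0
∇²φ = 10
At (2, -2): 10.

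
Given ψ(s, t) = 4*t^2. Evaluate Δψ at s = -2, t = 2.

∂²ψ/∂s² = 0
∂²ψ/∂t² = 8
∇²ψ = 8
At (-2, 2): 8.

8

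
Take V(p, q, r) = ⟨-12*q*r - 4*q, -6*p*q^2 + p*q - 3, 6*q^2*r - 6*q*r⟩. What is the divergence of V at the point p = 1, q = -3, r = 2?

109

∂V₁/∂p = 0
∂V₂/∂q = -12*p*q + p
∂V₃/∂r = 6*q^2 - 6*q
∇·V = -12*p*q + p + 6*q^2 - 6*q
At (1, -3, 2): 109.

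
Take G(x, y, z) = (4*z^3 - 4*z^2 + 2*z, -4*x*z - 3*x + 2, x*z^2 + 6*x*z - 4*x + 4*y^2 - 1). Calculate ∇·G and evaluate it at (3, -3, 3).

36

∂G₁/∂x = 0
∂G₂/∂y = 0
∂G₃/∂z = 2*x*z + 6*x
∇·G = 2*x*z + 6*x
At (3, -3, 3): 36.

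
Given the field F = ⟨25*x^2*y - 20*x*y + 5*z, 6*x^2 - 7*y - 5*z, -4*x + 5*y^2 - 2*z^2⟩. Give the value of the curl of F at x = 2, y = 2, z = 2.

(25, 9, -36)

(∇×F)₁ = ∂F₃/∂y − ∂F₂/∂z = 10*y + 5
(∇×F)₂ = ∂F₁/∂z − ∂F₃/∂x = 9
(∇×F)₃ = ∂F₂/∂x − ∂F₁/∂y = -25*x^2 + 32*x
∇×F = (10*y + 5, 9, -25*x^2 + 32*x)
At (2, 2, 2): (25, 9, -36).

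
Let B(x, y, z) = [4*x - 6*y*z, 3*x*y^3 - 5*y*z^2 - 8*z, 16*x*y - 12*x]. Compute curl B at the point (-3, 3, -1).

(-70, -54, 75)

(∇×B)₁ = ∂B₃/∂y − ∂B₂/∂z = 16*x + 10*y*z + 8
(∇×B)₂ = ∂B₁/∂z − ∂B₃/∂x = -22*y + 12
(∇×B)₃ = ∂B₂/∂x − ∂B₁/∂y = 3*y^3 + 6*z
∇×B = (16*x + 10*y*z + 8, -22*y + 12, 3*y^3 + 6*z)
At (-3, 3, -1): (-70, -54, 75).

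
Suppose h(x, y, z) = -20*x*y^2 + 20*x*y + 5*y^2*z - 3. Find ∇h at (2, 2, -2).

(-40, -160, 20)

∂h/∂x = -20*y^2 + 20*y
∂h/∂y = -40*x*y + 20*x + 10*y*z
∂h/∂z = 5*y^2
∇h = (-20*y^2 + 20*y, -40*x*y + 20*x + 10*y*z, 5*y^2)
At (2, 2, -2): (-40, -160, 20).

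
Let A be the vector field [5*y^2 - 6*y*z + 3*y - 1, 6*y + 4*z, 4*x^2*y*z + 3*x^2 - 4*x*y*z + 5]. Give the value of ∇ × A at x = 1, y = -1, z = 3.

(-4, 12, 25)

(∇×A)₁ = ∂A₃/∂y − ∂A₂/∂z = 4*x^2*z - 4*x*z - 4
(∇×A)₂ = ∂A₁/∂z − ∂A₃/∂x = -8*x*y*z - 6*x + 4*y*z - 6*y
(∇×A)₃ = ∂A₂/∂x − ∂A₁/∂y = -10*y + 6*z - 3
∇×A = (4*x^2*z - 4*x*z - 4, -8*x*y*z - 6*x + 4*y*z - 6*y, -10*y + 6*z - 3)
At (1, -1, 3): (-4, 12, 25).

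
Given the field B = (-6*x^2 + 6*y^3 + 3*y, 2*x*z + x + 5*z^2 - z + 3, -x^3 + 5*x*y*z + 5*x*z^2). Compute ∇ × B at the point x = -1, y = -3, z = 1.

(-12, 13, -162)

(∇×B)₁ = ∂B₃/∂y − ∂B₂/∂z = 5*x*z - 2*x - 10*z + 1
(∇×B)₂ = ∂B₁/∂z − ∂B₃/∂x = 3*x^2 - 5*y*z - 5*z^2
(∇×B)₃ = ∂B₂/∂x − ∂B₁/∂y = -18*y^2 + 2*z - 2
∇×B = (5*x*z - 2*x - 10*z + 1, 3*x^2 - 5*y*z - 5*z^2, -18*y^2 + 2*z - 2)
At (-1, -3, 1): (-12, 13, -162).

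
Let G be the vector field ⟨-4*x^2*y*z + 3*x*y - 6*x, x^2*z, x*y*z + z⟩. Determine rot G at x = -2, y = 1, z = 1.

(∇×G)₁ = ∂G₃/∂y − ∂G₂/∂z = -x^2 + x*z
(∇×G)₂ = ∂G₁/∂z − ∂G₃/∂x = -4*x^2*y - y*z
(∇×G)₃ = ∂G₂/∂x − ∂G₁/∂y = 4*x^2*z + 2*x*z - 3*x
∇×G = (-x^2 + x*z, -4*x^2*y - y*z, 4*x^2*z + 2*x*z - 3*x)
At (-2, 1, 1): (-6, -17, 18).

(-6, -17, 18)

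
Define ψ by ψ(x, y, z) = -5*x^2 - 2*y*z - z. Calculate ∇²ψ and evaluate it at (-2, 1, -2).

∂²ψ/∂x² = -10
∂²ψ/∂y² = 0
∂²ψ/∂z² = 0
∇²ψ = -10
At (-2, 1, -2): -10.

-10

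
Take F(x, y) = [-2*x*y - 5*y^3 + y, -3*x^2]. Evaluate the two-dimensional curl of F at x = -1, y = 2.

63

∂F₂/∂x = -6*x
∂F₁/∂y = -2*x - 15*y^2 + 1
Scalar curl = -4*x + 15*y^2 - 1
At (-1, 2): 63.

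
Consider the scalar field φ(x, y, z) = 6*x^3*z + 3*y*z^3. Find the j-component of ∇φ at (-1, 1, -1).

(∇φ)_2 = ∂φ/∂y = 3*z^3
At (-1, 1, -1): -3.

-3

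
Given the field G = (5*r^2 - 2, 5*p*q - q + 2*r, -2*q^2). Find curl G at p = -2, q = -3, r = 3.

(∇×G)₁ = ∂G₃/∂q − ∂G₂/∂r = -4*q - 2
(∇×G)₂ = ∂G₁/∂r − ∂G₃/∂p = 10*r
(∇×G)₃ = ∂G₂/∂p − ∂G₁/∂q = 5*q
∇×G = (-4*q - 2, 10*r, 5*q)
At (-2, -3, 3): (10, 30, -15).

(10, 30, -15)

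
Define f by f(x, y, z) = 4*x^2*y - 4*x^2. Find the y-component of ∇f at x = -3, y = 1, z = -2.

36

(∇f)_2 = ∂f/∂y = 4*x^2
At (-3, 1, -2): 36.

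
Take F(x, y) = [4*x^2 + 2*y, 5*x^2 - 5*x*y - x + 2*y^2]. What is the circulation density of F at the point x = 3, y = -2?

∂F₂/∂x = 10*x - 5*y - 1
∂F₁/∂y = 2
Scalar curl = 10*x - 5*y - 3
At (3, -2): 37.

37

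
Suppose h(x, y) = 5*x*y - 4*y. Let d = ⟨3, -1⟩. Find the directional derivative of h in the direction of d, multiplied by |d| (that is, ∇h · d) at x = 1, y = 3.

44

∂h/∂x = 5*y
∂h/∂y = 5*x - 4
∇h at (1, 3) = (15, 1)
∇h · d = (15)(3) + (1)(-1) = 44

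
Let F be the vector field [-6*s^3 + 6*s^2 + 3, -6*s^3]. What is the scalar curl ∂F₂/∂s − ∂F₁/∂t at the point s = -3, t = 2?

-162

∂F₂/∂s = -18*s^2
∂F₁/∂t = 0
Scalar curl = -18*s^2
At (-3, 2): -162.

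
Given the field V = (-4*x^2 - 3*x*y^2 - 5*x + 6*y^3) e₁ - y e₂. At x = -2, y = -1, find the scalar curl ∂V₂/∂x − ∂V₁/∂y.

-6

∂V₂/∂x = 0
∂V₁/∂y = -6*x*y + 18*y^2
Scalar curl = 6*x*y - 18*y^2
At (-2, -1): -6.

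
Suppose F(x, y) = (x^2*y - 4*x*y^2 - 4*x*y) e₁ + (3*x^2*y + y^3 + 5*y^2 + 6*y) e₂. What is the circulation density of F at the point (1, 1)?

∂F₂/∂x = 6*x*y
∂F₁/∂y = x^2 - 8*x*y - 4*x
Scalar curl = -x^2 + 14*x*y + 4*x
At (1, 1): 17.

17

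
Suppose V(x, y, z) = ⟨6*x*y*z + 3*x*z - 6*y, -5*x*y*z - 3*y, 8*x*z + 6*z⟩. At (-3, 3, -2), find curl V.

(-45, -47, 0)

(∇×V)₁ = ∂V₃/∂y − ∂V₂/∂z = 5*x*y
(∇×V)₂ = ∂V₁/∂z − ∂V₃/∂x = 6*x*y + 3*x - 8*z
(∇×V)₃ = ∂V₂/∂x − ∂V₁/∂y = -6*x*z - 5*y*z + 6
∇×V = (5*x*y, 6*x*y + 3*x - 8*z, -6*x*z - 5*y*z + 6)
At (-3, 3, -2): (-45, -47, 0).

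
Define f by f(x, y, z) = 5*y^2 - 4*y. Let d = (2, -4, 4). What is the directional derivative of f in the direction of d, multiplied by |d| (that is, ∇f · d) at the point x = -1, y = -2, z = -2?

96

∂f/∂x = 0
∂f/∂y = 10*y - 4
∂f/∂z = 0
∇f at (-1, -2, -2) = (0, -24, 0)
∇f · d = (0)(2) + (-24)(-4) + (0)(4) = 96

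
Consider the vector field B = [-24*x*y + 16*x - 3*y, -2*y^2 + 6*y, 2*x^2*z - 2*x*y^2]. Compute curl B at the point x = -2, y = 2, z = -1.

(16, 0, -45)

(∇×B)₁ = ∂B₃/∂y − ∂B₂/∂z = -4*x*y
(∇×B)₂ = ∂B₁/∂z − ∂B₃/∂x = -4*x*z + 2*y^2
(∇×B)₃ = ∂B₂/∂x − ∂B₁/∂y = 24*x + 3
∇×B = (-4*x*y, -4*x*z + 2*y^2, 24*x + 3)
At (-2, 2, -1): (16, 0, -45).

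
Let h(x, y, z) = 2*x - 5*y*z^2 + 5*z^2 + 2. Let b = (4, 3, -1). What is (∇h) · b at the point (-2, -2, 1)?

-37

∂h/∂x = 2
∂h/∂y = -5*z^2
∂h/∂z = -10*y*z + 10*z
∇h at (-2, -2, 1) = (2, -5, 30)
∇h · b = (2)(4) + (-5)(3) + (30)(-1) = -37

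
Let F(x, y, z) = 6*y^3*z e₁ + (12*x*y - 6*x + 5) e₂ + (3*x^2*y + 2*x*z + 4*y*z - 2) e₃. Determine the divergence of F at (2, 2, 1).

∂F₁/∂x = 0
∂F₂/∂y = 12*x
∂F₃/∂z = 2*x + 4*y
∇·F = 14*x + 4*y
At (2, 2, 1): 36.

36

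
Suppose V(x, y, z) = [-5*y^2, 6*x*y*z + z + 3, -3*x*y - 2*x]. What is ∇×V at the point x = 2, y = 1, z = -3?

(∇×V)₁ = ∂V₃/∂y − ∂V₂/∂z = -6*x*y - 3*x - 1
(∇×V)₂ = ∂V₁/∂z − ∂V₃/∂x = 3*y + 2
(∇×V)₃ = ∂V₂/∂x − ∂V₁/∂y = 6*y*z + 10*y
∇×V = (-6*x*y - 3*x - 1, 3*y + 2, 6*y*z + 10*y)
At (2, 1, -3): (-19, 5, -8).

(-19, 5, -8)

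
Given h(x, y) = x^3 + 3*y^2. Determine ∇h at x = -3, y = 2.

(27, 12)

∂h/∂x = 3*x^2
∂h/∂y = 6*y
∇h = (3*x^2, 6*y)
At (-3, 2): (27, 12).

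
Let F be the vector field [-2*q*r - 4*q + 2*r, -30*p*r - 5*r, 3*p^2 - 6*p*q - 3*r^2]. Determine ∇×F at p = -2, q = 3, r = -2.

(∇×F)₁ = ∂F₃/∂q − ∂F₂/∂r = 24*p + 5
(∇×F)₂ = ∂F₁/∂r − ∂F₃/∂p = -6*p + 4*q + 2
(∇×F)₃ = ∂F₂/∂p − ∂F₁/∂q = -28*r + 4
∇×F = (24*p + 5, -6*p + 4*q + 2, -28*r + 4)
At (-2, 3, -2): (-43, 26, 60).

(-43, 26, 60)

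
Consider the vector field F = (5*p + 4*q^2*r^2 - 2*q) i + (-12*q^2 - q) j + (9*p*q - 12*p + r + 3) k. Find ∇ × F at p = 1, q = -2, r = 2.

(9, 94, 66)

(∇×F)₁ = ∂F₃/∂q − ∂F₂/∂r = 9*p
(∇×F)₂ = ∂F₁/∂r − ∂F₃/∂p = 8*q^2*r - 9*q + 12
(∇×F)₃ = ∂F₂/∂p − ∂F₁/∂q = -8*q*r^2 + 2
∇×F = (9*p, 8*q^2*r - 9*q + 12, -8*q*r^2 + 2)
At (1, -2, 2): (9, 94, 66).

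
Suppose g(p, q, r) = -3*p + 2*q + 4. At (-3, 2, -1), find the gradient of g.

(-3, 2, 0)

∂g/∂p = -3
∂g/∂q = 2
∂g/∂r = 0
∇g = (-3, 2, 0)
At (-3, 2, -1): (-3, 2, 0).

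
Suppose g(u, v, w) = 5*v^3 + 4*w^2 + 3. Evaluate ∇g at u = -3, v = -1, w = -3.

(0, 15, -24)

∂g/∂u = 0
∂g/∂v = 15*v^2
∂g/∂w = 8*w
∇g = (0, 15*v^2, 8*w)
At (-3, -1, -3): (0, 15, -24).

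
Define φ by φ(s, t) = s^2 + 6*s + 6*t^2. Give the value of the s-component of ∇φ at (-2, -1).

(∇φ)_1 = ∂φ/∂s = 2*s + 6
At (-2, -1): 2.

2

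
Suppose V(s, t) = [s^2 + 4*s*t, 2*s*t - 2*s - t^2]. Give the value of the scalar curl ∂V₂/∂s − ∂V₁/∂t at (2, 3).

-4

∂V₂/∂s = 2*t - 2
∂V₁/∂t = 4*s
Scalar curl = -4*s + 2*t - 2
At (2, 3): -4.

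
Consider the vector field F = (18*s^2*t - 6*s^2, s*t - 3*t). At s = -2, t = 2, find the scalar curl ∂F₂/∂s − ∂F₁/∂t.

∂F₂/∂s = t
∂F₁/∂t = 18*s^2
Scalar curl = -18*s^2 + t
At (-2, 2): -70.

-70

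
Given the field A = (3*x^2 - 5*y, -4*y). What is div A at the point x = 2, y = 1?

∂A₁/∂x = 6*x
∂A₂/∂y = -4
∇·A = 6*x - 4
At (2, 1): 8.

8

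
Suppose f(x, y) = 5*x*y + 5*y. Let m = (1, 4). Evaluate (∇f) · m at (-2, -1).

∂f/∂x = 5*y
∂f/∂y = 5*x + 5
∇f at (-2, -1) = (-5, -5)
∇f · m = (-5)(1) + (-5)(4) = -25

-25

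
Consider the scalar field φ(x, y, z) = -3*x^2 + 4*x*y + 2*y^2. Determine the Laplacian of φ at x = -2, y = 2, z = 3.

-2

∂²φ/∂x² = -6
∂²φ/∂y² = 4
∂²φ/∂z² = 0
∇²φ = -2
At (-2, 2, 3): -2.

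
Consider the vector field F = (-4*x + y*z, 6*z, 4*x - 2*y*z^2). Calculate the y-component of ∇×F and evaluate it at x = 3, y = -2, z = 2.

-6

(∇×F)_2 = ∂F₁/∂z − ∂F₃/∂x
= y − (4)
= y - 4
At (3, -2, 2): -6.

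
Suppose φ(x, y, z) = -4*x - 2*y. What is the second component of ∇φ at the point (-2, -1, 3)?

-2

(∇φ)_2 = ∂φ/∂y = -2
At (-2, -1, 3): -2.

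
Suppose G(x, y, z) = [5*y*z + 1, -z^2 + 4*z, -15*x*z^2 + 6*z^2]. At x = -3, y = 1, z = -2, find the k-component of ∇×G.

10

(∇×G)_3 = ∂G₂/∂x − ∂G₁/∂y
= 0 − (5*z)
= -5*z
At (-3, 1, -2): 10.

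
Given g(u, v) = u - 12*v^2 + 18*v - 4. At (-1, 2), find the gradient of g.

∂g/∂u = 1
∂g/∂v = -24*v + 18
∇g = (1, -24*v + 18)
At (-1, 2): (1, -30).

(1, -30)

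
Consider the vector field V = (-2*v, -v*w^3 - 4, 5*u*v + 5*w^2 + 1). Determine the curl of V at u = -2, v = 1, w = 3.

(∇×V)₁ = ∂V₃/∂v − ∂V₂/∂w = 5*u + 3*v*w^2
(∇×V)₂ = ∂V₁/∂w − ∂V₃/∂u = -5*v
(∇×V)₃ = ∂V₂/∂u − ∂V₁/∂v = 2
∇×V = (5*u + 3*v*w^2, -5*v, 2)
At (-2, 1, 3): (17, -5, 2).

(17, -5, 2)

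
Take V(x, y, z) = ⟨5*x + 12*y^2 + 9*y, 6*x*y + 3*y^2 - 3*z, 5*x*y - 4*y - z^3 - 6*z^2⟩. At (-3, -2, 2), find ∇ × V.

(∇×V)₁ = ∂V₃/∂y − ∂V₂/∂z = 5*x - 1
(∇×V)₂ = ∂V₁/∂z − ∂V₃/∂x = -5*y
(∇×V)₃ = ∂V₂/∂x − ∂V₁/∂y = -18*y - 9
∇×V = (5*x - 1, -5*y, -18*y - 9)
At (-3, -2, 2): (-16, 10, 27).

(-16, 10, 27)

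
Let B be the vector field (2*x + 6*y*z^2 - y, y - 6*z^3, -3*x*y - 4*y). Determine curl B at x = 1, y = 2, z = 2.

(∇×B)₁ = ∂B₃/∂y − ∂B₂/∂z = -3*x + 18*z^2 - 4
(∇×B)₂ = ∂B₁/∂z − ∂B₃/∂x = 12*y*z + 3*y
(∇×B)₃ = ∂B₂/∂x − ∂B₁/∂y = -6*z^2 + 1
∇×B = (-3*x + 18*z^2 - 4, 12*y*z + 3*y, -6*z^2 + 1)
At (1, 2, 2): (65, 54, -23).

(65, 54, -23)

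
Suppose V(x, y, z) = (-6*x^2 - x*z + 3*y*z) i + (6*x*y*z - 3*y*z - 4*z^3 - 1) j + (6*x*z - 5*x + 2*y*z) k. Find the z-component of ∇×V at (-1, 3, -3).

-45

(∇×V)_3 = ∂V₂/∂x − ∂V₁/∂y
= 6*y*z − (3*z)
= 6*y*z - 3*z
At (-1, 3, -3): -45.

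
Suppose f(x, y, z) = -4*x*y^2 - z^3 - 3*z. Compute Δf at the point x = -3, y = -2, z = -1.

30

∂²f/∂x² = 0
∂²f/∂y² = -8*x
∂²f/∂z² = -6*z
∇²f = -8*x - 6*z
At (-3, -2, -1): 30.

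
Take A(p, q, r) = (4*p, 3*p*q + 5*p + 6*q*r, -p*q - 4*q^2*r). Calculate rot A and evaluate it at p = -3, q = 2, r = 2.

(∇×A)₁ = ∂A₃/∂q − ∂A₂/∂r = -p - 8*q*r - 6*q
(∇×A)₂ = ∂A₁/∂r − ∂A₃/∂p = q
(∇×A)₃ = ∂A₂/∂p − ∂A₁/∂q = 3*q + 5
∇×A = (-p - 8*q*r - 6*q, q, 3*q + 5)
At (-3, 2, 2): (-41, 2, 11).

(-41, 2, 11)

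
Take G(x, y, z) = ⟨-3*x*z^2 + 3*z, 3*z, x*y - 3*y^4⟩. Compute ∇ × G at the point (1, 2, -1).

(-98, 7, 0)

(∇×G)₁ = ∂G₃/∂y − ∂G₂/∂z = x - 12*y^3 - 3
(∇×G)₂ = ∂G₁/∂z − ∂G₃/∂x = -6*x*z - y + 3
(∇×G)₃ = ∂G₂/∂x − ∂G₁/∂y = 0
∇×G = (x - 12*y^3 - 3, -6*x*z - y + 3, 0)
At (1, 2, -1): (-98, 7, 0).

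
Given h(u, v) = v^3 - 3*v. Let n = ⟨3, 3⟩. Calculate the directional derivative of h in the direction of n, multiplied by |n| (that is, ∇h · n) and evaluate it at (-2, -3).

72

∂h/∂u = 0
∂h/∂v = 3*v^2 - 3
∇h at (-2, -3) = (0, 24)
∇h · n = (0)(3) + (24)(3) = 72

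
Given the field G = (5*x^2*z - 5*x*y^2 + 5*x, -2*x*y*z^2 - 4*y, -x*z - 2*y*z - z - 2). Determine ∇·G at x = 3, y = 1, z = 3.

∂G₁/∂x = 10*x*z - 5*y^2 + 5
∂G₂/∂y = -2*x*z^2 - 4
∂G₃/∂z = -x - 2*y - 1
∇·G = -2*x*z^2 + 10*x*z - x - 5*y^2 - 2*y
At (3, 1, 3): 26.

26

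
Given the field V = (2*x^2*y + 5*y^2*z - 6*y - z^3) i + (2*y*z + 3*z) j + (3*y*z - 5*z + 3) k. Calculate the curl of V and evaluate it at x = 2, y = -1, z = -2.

(-7, -7, -22)

(∇×V)₁ = ∂V₃/∂y − ∂V₂/∂z = -2*y + 3*z - 3
(∇×V)₂ = ∂V₁/∂z − ∂V₃/∂x = 5*y^2 - 3*z^2
(∇×V)₃ = ∂V₂/∂x − ∂V₁/∂y = -2*x^2 - 10*y*z + 6
∇×V = (-2*y + 3*z - 3, 5*y^2 - 3*z^2, -2*x^2 - 10*y*z + 6)
At (2, -1, -2): (-7, -7, -22).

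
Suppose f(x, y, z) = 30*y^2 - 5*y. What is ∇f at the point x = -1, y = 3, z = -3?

∂f/∂x = 0
∂f/∂y = 60*y - 5
∂f/∂z = 0
∇f = (0, 60*y - 5, 0)
At (-1, 3, -3): (0, 175, 0).

(0, 175, 0)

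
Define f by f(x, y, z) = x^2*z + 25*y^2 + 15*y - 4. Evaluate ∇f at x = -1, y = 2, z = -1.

∂f/∂x = 2*x*z
∂f/∂y = 50*y + 15
∂f/∂z = x^2
∇f = (2*x*z, 50*y + 15, x^2)
At (-1, 2, -1): (2, 115, 1).

(2, 115, 1)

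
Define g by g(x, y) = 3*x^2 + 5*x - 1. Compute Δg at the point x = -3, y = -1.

6

∂²g/∂x² = 6
∂²g/∂y² = 0
∇²g = 6
At (-3, -1): 6.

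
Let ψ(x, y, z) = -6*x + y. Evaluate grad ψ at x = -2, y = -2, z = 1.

∂ψ/∂x = -6
∂ψ/∂y = 1
∂ψ/∂z = 0
∇ψ = (-6, 1, 0)
At (-2, -2, 1): (-6, 1, 0).

(-6, 1, 0)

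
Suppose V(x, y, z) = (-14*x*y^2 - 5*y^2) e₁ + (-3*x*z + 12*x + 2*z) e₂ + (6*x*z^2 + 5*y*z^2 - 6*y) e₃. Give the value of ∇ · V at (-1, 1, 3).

∂V₁/∂x = -14*y^2
∂V₂/∂y = 0
∂V₃/∂z = 12*x*z + 10*y*z
∇·V = 12*x*z - 14*y^2 + 10*y*z
At (-1, 1, 3): -20.

-20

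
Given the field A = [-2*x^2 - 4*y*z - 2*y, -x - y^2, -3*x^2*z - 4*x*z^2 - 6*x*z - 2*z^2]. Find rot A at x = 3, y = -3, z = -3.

(0, -24, -11)

(∇×A)₁ = ∂A₃/∂y − ∂A₂/∂z = 0
(∇×A)₂ = ∂A₁/∂z − ∂A₃/∂x = 6*x*z - 4*y + 4*z^2 + 6*z
(∇×A)₃ = ∂A₂/∂x − ∂A₁/∂y = 4*z + 1
∇×A = (0, 6*x*z - 4*y + 4*z^2 + 6*z, 4*z + 1)
At (3, -3, -3): (0, -24, -11).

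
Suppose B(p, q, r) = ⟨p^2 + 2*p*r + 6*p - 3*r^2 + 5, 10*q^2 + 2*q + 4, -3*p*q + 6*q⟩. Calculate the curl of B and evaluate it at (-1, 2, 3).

(9, -14, 0)

(∇×B)₁ = ∂B₃/∂q − ∂B₂/∂r = -3*p + 6
(∇×B)₂ = ∂B₁/∂r − ∂B₃/∂p = 2*p + 3*q - 6*r
(∇×B)₃ = ∂B₂/∂p − ∂B₁/∂q = 0
∇×B = (-3*p + 6, 2*p + 3*q - 6*r, 0)
At (-1, 2, 3): (9, -14, 0).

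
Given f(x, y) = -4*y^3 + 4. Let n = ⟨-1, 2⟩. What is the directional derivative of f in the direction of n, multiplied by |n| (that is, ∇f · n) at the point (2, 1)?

-24

∂f/∂x = 0
∂f/∂y = -12*y^2
∇f at (2, 1) = (0, -12)
∇f · n = (0)(-1) + (-12)(2) = -24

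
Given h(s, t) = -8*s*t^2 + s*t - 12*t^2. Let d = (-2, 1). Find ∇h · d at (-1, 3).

113

∂h/∂s = -8*t^2 + t
∂h/∂t = -16*s*t + s - 24*t
∇h at (-1, 3) = (-69, -25)
∇h · d = (-69)(-2) + (-25)(1) = 113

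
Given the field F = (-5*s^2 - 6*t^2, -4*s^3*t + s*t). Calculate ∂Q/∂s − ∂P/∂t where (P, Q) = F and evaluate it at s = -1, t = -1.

∂F₂/∂s = -12*s^2*t + t
∂F₁/∂t = -12*t
Scalar curl = -12*s^2*t + 13*t
At (-1, -1): -1.

-1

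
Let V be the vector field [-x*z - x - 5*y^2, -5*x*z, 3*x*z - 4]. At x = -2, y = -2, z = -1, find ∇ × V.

(∇×V)₁ = ∂V₃/∂y − ∂V₂/∂z = 5*x
(∇×V)₂ = ∂V₁/∂z − ∂V₃/∂x = -x - 3*z
(∇×V)₃ = ∂V₂/∂x − ∂V₁/∂y = 10*y - 5*z
∇×V = (5*x, -x - 3*z, 10*y - 5*z)
At (-2, -2, -1): (-10, 5, -15).

(-10, 5, -15)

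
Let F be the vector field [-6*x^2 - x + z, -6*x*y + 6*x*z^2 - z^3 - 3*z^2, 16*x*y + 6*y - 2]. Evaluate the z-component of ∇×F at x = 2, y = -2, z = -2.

36

(∇×F)_3 = ∂F₂/∂x − ∂F₁/∂y
= -6*y + 6*z^2 − (0)
= -6*y + 6*z^2
At (2, -2, -2): 36.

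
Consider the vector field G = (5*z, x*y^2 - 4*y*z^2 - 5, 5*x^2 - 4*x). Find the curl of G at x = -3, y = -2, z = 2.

(∇×G)₁ = ∂G₃/∂y − ∂G₂/∂z = 8*y*z
(∇×G)₂ = ∂G₁/∂z − ∂G₃/∂x = -10*x + 9
(∇×G)₃ = ∂G₂/∂x − ∂G₁/∂y = y^2
∇×G = (8*y*z, -10*x + 9, y^2)
At (-3, -2, 2): (-32, 39, 4).

(-32, 39, 4)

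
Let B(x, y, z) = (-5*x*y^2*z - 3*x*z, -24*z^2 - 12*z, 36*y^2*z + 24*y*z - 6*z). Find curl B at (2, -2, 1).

(-60, -46, -40)

(∇×B)₁ = ∂B₃/∂y − ∂B₂/∂z = 72*y*z + 72*z + 12
(∇×B)₂ = ∂B₁/∂z − ∂B₃/∂x = -5*x*y^2 - 3*x
(∇×B)₃ = ∂B₂/∂x − ∂B₁/∂y = 10*x*y*z
∇×B = (72*y*z + 72*z + 12, -5*x*y^2 - 3*x, 10*x*y*z)
At (2, -2, 1): (-60, -46, -40).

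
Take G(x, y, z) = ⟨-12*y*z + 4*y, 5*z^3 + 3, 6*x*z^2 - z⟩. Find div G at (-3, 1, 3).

-109

∂G₁/∂x = 0
∂G₂/∂y = 0
∂G₃/∂z = 12*x*z - 1
∇·G = 12*x*z - 1
At (-3, 1, 3): -109.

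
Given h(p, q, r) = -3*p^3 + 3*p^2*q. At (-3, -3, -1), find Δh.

∂²h/∂p² = 6*(-3*p + q)
∂²h/∂q² = 0
∂²h/∂r² = 0
∇²h = -18*p + 6*q
At (-3, -3, -1): 36.

36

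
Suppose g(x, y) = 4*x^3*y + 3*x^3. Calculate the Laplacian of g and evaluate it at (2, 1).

∂²g/∂x² = 6*x*(4*y + 3)
∂²g/∂y² = 0
∇²g = 24*x*y + 18*x
At (2, 1): 84.

84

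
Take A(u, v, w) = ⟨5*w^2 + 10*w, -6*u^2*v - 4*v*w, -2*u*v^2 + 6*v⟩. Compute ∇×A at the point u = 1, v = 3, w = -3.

(6, -2, -36)

(∇×A)₁ = ∂A₃/∂v − ∂A₂/∂w = -4*u*v + 4*v + 6
(∇×A)₂ = ∂A₁/∂w − ∂A₃/∂u = 2*v^2 + 10*w + 10
(∇×A)₃ = ∂A₂/∂u − ∂A₁/∂v = -12*u*v
∇×A = (-4*u*v + 4*v + 6, 2*v^2 + 10*w + 10, -12*u*v)
At (1, 3, -3): (6, -2, -36).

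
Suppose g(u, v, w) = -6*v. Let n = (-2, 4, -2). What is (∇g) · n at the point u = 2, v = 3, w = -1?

-24

∂g/∂u = 0
∂g/∂v = -6
∂g/∂w = 0
∇g at (2, 3, -1) = (0, -6, 0)
∇g · n = (0)(-2) + (-6)(4) + (0)(-2) = -24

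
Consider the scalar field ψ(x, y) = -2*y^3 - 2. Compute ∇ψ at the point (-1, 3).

∂ψ/∂x = 0
∂ψ/∂y = -6*y^2
∇ψ = (0, -6*y^2)
At (-1, 3): (0, -54).

(0, -54)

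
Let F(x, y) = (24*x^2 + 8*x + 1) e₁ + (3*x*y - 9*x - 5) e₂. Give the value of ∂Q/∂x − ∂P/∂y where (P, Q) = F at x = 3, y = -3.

-18

∂F₂/∂x = 3*y - 9
∂F₁/∂y = 0
Scalar curl = 3*y - 9
At (3, -3): -18.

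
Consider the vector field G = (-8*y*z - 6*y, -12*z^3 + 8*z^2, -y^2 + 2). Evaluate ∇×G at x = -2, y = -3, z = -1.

(∇×G)₁ = ∂G₃/∂y − ∂G₂/∂z = -2*y + 36*z^2 - 16*z
(∇×G)₂ = ∂G₁/∂z − ∂G₃/∂x = -8*y
(∇×G)₃ = ∂G₂/∂x − ∂G₁/∂y = 8*z + 6
∇×G = (-2*y + 36*z^2 - 16*z, -8*y, 8*z + 6)
At (-2, -3, -1): (58, 24, -2).

(58, 24, -2)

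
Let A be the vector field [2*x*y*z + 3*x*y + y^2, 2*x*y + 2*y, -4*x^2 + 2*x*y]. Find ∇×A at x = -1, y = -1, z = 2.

(∇×A)₁ = ∂A₃/∂y − ∂A₂/∂z = 2*x
(∇×A)₂ = ∂A₁/∂z − ∂A₃/∂x = 2*x*y + 8*x - 2*y
(∇×A)₃ = ∂A₂/∂x − ∂A₁/∂y = -2*x*z - 3*x
∇×A = (2*x, 2*x*y + 8*x - 2*y, -2*x*z - 3*x)
At (-1, -1, 2): (-2, -4, 7).

(-2, -4, 7)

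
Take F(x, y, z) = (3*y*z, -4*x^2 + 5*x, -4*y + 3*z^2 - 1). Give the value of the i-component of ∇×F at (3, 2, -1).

(∇×F)_1 = ∂F₃/∂y − ∂F₂/∂z
= -4 − (0)
= -4
At (3, 2, -1): -4.

-4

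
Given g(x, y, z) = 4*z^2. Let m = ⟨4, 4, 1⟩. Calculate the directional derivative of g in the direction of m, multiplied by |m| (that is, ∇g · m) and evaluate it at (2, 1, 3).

∂g/∂x = 0
∂g/∂y = 0
∂g/∂z = 8*z
∇g at (2, 1, 3) = (0, 0, 24)
∇g · m = (0)(4) + (0)(4) + (24)(1) = 24

24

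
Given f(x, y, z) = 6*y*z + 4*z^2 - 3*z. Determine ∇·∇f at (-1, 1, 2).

∂²f/∂x² = 0
∂²f/∂y² = 0
∂²f/∂z² = 8
∇²f = 8
At (-1, 1, 2): 8.

8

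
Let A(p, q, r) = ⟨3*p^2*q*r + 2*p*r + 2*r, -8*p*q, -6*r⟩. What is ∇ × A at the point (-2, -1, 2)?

(0, -14, -16)

(∇×A)₁ = ∂A₃/∂q − ∂A₂/∂r = 0
(∇×A)₂ = ∂A₁/∂r − ∂A₃/∂p = 3*p^2*q + 2*p + 2
(∇×A)₃ = ∂A₂/∂p − ∂A₁/∂q = -3*p^2*r - 8*q
∇×A = (0, 3*p^2*q + 2*p + 2, -3*p^2*r - 8*q)
At (-2, -1, 2): (0, -14, -16).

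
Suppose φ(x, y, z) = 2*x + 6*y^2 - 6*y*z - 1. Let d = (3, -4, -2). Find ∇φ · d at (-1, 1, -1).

-54

∂φ/∂x = 2
∂φ/∂y = 12*y - 6*z
∂φ/∂z = -6*y
∇φ at (-1, 1, -1) = (2, 18, -6)
∇φ · d = (2)(3) + (18)(-4) + (-6)(-2) = -54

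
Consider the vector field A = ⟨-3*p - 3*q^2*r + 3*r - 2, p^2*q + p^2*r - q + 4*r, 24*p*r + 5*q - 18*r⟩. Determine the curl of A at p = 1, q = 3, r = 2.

(0, -72, 46)

(∇×A)₁ = ∂A₃/∂q − ∂A₂/∂r = -p^2 + 1
(∇×A)₂ = ∂A₁/∂r − ∂A₃/∂p = -3*q^2 - 24*r + 3
(∇×A)₃ = ∂A₂/∂p − ∂A₁/∂q = 2*p*q + 2*p*r + 6*q*r
∇×A = (-p^2 + 1, -3*q^2 - 24*r + 3, 2*p*q + 2*p*r + 6*q*r)
At (1, 3, 2): (0, -72, 46).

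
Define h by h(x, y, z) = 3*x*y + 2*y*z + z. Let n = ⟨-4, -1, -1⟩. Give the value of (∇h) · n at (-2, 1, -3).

∂h/∂x = 3*y
∂h/∂y = 3*x + 2*z
∂h/∂z = 2*y + 1
∇h at (-2, 1, -3) = (3, -12, 3)
∇h · n = (3)(-4) + (-12)(-1) + (3)(-1) = -3

-3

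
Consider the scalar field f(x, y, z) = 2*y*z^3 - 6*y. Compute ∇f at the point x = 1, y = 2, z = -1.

∂f/∂x = 0
∂f/∂y = 2*z^3 - 6
∂f/∂z = 6*y*z^2
∇f = (0, 2*z^3 - 6, 6*y*z^2)
At (1, 2, -1): (0, -8, 12).

(0, -8, 12)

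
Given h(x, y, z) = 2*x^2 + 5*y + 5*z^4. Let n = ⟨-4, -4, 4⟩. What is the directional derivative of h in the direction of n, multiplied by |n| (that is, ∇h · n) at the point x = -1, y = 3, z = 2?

∂h/∂x = 4*x
∂h/∂y = 5
∂h/∂z = 20*z^3
∇h at (-1, 3, 2) = (-4, 5, 160)
∇h · n = (-4)(-4) + (5)(-4) + (160)(4) = 636

636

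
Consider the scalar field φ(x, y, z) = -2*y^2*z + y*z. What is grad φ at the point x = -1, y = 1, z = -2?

∂φ/∂x = 0
∂φ/∂y = -4*y*z + z
∂φ/∂z = -2*y^2 + y
∇φ = (0, -4*y*z + z, -2*y^2 + y)
At (-1, 1, -2): (0, 6, -1).

(0, 6, -1)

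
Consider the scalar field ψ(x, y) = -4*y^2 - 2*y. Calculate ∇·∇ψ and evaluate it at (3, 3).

∂²ψ/∂x² = 0
∂²ψ/∂y² = -8
∇²ψ = -8
At (3, 3): -8.

-8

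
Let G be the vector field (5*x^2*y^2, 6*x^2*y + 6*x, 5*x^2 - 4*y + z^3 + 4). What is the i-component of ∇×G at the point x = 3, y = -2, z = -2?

(∇×G)_1 = ∂G₃/∂y − ∂G₂/∂z
= -4 − (0)
= -4
At (3, -2, -2): -4.

-4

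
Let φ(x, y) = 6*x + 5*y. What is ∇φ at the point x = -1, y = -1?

∂φ/∂x = 6
∂φ/∂y = 5
∇φ = (6, 5)
At (-1, -1): (6, 5).

(6, 5)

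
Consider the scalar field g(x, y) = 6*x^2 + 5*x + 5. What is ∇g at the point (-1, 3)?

(-7, 0)

∂g/∂x = 12*x + 5
∂g/∂y = 0
∇g = (12*x + 5, 0)
At (-1, 3): (-7, 0).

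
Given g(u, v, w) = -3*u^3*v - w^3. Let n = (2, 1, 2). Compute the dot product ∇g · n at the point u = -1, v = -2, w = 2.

15

∂g/∂u = -9*u^2*v
∂g/∂v = -3*u^3
∂g/∂w = -3*w^2
∇g at (-1, -2, 2) = (18, 3, -12)
∇g · n = (18)(2) + (3)(1) + (-12)(2) = 15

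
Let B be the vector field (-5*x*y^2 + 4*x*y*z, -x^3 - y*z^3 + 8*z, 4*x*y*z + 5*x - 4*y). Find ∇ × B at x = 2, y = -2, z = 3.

(-42, 3, -76)

(∇×B)₁ = ∂B₃/∂y − ∂B₂/∂z = 4*x*z + 3*y*z^2 - 12
(∇×B)₂ = ∂B₁/∂z − ∂B₃/∂x = 4*x*y - 4*y*z - 5
(∇×B)₃ = ∂B₂/∂x − ∂B₁/∂y = -3*x^2 + 10*x*y - 4*x*z
∇×B = (4*x*z + 3*y*z^2 - 12, 4*x*y - 4*y*z - 5, -3*x^2 + 10*x*y - 4*x*z)
At (2, -2, 3): (-42, 3, -76).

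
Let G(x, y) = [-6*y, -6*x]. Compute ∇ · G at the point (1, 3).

∂G₁/∂x = 0
∂G₂/∂y = 0
∇·G = 0
At (1, 3): 0.

0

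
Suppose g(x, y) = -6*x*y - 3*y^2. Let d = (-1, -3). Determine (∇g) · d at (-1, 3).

∂g/∂x = -6*y
∂g/∂y = -6*x - 6*y
∇g at (-1, 3) = (-18, -12)
∇g · d = (-18)(-1) + (-12)(-3) = 54

54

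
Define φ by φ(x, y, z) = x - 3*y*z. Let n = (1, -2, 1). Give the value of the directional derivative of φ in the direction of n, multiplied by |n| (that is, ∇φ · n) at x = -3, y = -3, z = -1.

∂φ/∂x = 1
∂φ/∂y = -3*z
∂φ/∂z = -3*y
∇φ at (-3, -3, -1) = (1, 3, 9)
∇φ · n = (1)(1) + (3)(-2) + (9)(1) = 4

4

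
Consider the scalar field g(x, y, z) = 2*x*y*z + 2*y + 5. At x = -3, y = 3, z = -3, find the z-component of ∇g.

(∇g)_3 = ∂g/∂z = 2*x*y
At (-3, 3, -3): -18.

-18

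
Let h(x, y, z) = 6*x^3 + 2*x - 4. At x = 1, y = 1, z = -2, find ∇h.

∂h/∂x = 18*x^2 + 2
∂h/∂y = 0
∂h/∂z = 0
∇h = (18*x^2 + 2, 0, 0)
At (1, 1, -2): (20, 0, 0).

(20, 0, 0)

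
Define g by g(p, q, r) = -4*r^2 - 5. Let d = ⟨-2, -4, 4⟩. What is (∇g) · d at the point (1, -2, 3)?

∂g/∂p = 0
∂g/∂q = 0
∂g/∂r = -8*r
∇g at (1, -2, 3) = (0, 0, -24)
∇g · d = (0)(-2) + (0)(-4) + (-24)(4) = -96

-96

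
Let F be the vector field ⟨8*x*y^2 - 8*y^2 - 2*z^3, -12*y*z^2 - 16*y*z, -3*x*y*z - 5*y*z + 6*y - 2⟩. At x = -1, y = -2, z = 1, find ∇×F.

(∇×F)₁ = ∂F₃/∂y − ∂F₂/∂z = -3*x*z + 24*y*z + 16*y - 5*z + 6
(∇×F)₂ = ∂F₁/∂z − ∂F₃/∂x = 3*y*z - 6*z^2
(∇×F)₃ = ∂F₂/∂x − ∂F₁/∂y = -16*x*y + 16*y
∇×F = (-3*x*z + 24*y*z + 16*y - 5*z + 6, 3*y*z - 6*z^2, -16*x*y + 16*y)
At (-1, -2, 1): (-76, -12, -64).

(-76, -12, -64)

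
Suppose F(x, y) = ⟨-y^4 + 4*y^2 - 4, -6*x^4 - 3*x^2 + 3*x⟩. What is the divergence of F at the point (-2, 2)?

∂F₁/∂x = 0
∂F₂/∂y = 0
∇·F = 0
At (-2, 2): 0.

0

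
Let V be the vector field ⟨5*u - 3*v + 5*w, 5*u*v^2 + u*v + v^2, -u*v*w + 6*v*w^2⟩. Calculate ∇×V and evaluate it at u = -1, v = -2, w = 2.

(26, 1, 21)

(∇×V)₁ = ∂V₃/∂v − ∂V₂/∂w = -u*w + 6*w^2
(∇×V)₂ = ∂V₁/∂w − ∂V₃/∂u = v*w + 5
(∇×V)₃ = ∂V₂/∂u − ∂V₁/∂v = 5*v^2 + v + 3
∇×V = (-u*w + 6*w^2, v*w + 5, 5*v^2 + v + 3)
At (-1, -2, 2): (26, 1, 21).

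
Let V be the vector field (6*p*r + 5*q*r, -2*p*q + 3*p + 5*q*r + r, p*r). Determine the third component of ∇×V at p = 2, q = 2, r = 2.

(∇×V)_3 = ∂V₂/∂p − ∂V₁/∂q
= -2*q + 3 − (5*r)
= -2*q - 5*r + 3
At (2, 2, 2): -11.

-11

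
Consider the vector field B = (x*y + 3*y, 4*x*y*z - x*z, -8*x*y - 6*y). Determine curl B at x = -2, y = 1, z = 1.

(∇×B)₁ = ∂B₃/∂y − ∂B₂/∂z = -4*x*y - 7*x - 6
(∇×B)₂ = ∂B₁/∂z − ∂B₃/∂x = 8*y
(∇×B)₃ = ∂B₂/∂x − ∂B₁/∂y = -x + 4*y*z - z - 3
∇×B = (-4*x*y - 7*x - 6, 8*y, -x + 4*y*z - z - 3)
At (-2, 1, 1): (16, 8, 2).

(16, 8, 2)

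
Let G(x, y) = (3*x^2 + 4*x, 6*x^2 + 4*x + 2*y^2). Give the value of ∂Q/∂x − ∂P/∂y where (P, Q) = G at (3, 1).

40

∂G₂/∂x = 12*x + 4
∂G₁/∂y = 0
Scalar curl = 12*x + 4
At (3, 1): 40.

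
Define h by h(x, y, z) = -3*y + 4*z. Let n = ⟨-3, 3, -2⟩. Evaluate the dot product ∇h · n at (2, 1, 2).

-17

∂h/∂x = 0
∂h/∂y = -3
∂h/∂z = 4
∇h at (2, 1, 2) = (0, -3, 4)
∇h · n = (0)(-3) + (-3)(3) + (4)(-2) = -17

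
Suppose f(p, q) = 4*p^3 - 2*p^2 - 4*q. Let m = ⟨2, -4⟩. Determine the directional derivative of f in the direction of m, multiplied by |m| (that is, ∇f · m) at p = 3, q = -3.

∂f/∂p = 12*p^2 - 4*p
∂f/∂q = -4
∇f at (3, -3) = (96, -4)
∇f · m = (96)(2) + (-4)(-4) = 208

208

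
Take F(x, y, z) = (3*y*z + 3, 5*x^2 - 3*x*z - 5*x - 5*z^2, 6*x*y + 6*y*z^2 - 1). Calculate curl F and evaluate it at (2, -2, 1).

(∇×F)₁ = ∂F₃/∂y − ∂F₂/∂z = 9*x + 6*z^2 + 10*z
(∇×F)₂ = ∂F₁/∂z − ∂F₃/∂x = -3*y
(∇×F)₃ = ∂F₂/∂x − ∂F₁/∂y = 10*x - 6*z - 5
∇×F = (9*x + 6*z^2 + 10*z, -3*y, 10*x - 6*z - 5)
At (2, -2, 1): (34, 6, 9).

(34, 6, 9)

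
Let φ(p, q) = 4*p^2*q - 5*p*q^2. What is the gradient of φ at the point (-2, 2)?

(-52, 56)

∂φ/∂p = 8*p*q - 5*q^2
∂φ/∂q = 4*p^2 - 10*p*q
∇φ = (8*p*q - 5*q^2, 4*p^2 - 10*p*q)
At (-2, 2): (-52, 56).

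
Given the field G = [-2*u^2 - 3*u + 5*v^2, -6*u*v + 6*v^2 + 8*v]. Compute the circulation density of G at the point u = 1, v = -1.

∂G₂/∂u = -6*v
∂G₁/∂v = 10*v
Scalar curl = -16*v
At (1, -1): 16.

16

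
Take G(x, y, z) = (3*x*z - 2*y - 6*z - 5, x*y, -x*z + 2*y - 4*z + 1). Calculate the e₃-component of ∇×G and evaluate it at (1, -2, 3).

0

(∇×G)_3 = ∂G₂/∂x − ∂G₁/∂y
= y − (-2)
= y + 2
At (1, -2, 3): 0.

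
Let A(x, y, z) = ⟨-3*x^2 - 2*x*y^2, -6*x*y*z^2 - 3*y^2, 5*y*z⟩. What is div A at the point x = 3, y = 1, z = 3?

∂A₁/∂x = -6*x - 2*y^2
∂A₂/∂y = -6*x*z^2 - 6*y
∂A₃/∂z = 5*y
∇·A = -6*x*z^2 - 6*x - 2*y^2 - y
At (3, 1, 3): -183.

-183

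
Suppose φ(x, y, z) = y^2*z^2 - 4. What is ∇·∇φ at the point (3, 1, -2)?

10

∂²φ/∂x² = 0
∂²φ/∂y² = 2*z^2
∂²φ/∂z² = 2*y^2
∇²φ = 2*y^2 + 2*z^2
At (3, 1, -2): 10.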